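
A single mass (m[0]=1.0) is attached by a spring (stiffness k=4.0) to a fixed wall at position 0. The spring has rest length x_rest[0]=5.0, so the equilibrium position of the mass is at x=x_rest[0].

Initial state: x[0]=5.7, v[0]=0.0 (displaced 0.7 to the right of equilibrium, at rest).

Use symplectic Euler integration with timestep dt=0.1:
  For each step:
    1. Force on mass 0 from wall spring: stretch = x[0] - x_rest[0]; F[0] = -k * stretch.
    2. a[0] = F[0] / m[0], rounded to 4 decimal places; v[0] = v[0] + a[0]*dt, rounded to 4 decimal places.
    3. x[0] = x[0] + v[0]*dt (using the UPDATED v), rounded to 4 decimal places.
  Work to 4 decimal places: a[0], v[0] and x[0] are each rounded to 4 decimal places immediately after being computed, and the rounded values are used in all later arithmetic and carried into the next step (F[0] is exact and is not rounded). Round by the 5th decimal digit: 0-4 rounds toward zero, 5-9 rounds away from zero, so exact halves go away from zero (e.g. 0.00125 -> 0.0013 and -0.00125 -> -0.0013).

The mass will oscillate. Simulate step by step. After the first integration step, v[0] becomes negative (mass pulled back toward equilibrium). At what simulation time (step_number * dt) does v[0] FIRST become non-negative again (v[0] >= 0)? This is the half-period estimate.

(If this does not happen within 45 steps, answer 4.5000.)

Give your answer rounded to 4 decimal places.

Answer: 1.6000

Derivation:
Step 0: x=[5.7000] v=[0.0000]
Step 1: x=[5.6720] v=[-0.2800]
Step 2: x=[5.6171] v=[-0.5488]
Step 3: x=[5.5375] v=[-0.7956]
Step 4: x=[5.4364] v=[-1.0106]
Step 5: x=[5.3179] v=[-1.1852]
Step 6: x=[5.1867] v=[-1.3124]
Step 7: x=[5.0480] v=[-1.3871]
Step 8: x=[4.9074] v=[-1.4063]
Step 9: x=[4.7705] v=[-1.3693]
Step 10: x=[4.6428] v=[-1.2775]
Step 11: x=[4.5293] v=[-1.1346]
Step 12: x=[4.4347] v=[-0.9463]
Step 13: x=[4.3627] v=[-0.7202]
Step 14: x=[4.3162] v=[-0.4653]
Step 15: x=[4.2970] v=[-0.1918]
Step 16: x=[4.3059] v=[0.0894]
First v>=0 after going negative at step 16, time=1.6000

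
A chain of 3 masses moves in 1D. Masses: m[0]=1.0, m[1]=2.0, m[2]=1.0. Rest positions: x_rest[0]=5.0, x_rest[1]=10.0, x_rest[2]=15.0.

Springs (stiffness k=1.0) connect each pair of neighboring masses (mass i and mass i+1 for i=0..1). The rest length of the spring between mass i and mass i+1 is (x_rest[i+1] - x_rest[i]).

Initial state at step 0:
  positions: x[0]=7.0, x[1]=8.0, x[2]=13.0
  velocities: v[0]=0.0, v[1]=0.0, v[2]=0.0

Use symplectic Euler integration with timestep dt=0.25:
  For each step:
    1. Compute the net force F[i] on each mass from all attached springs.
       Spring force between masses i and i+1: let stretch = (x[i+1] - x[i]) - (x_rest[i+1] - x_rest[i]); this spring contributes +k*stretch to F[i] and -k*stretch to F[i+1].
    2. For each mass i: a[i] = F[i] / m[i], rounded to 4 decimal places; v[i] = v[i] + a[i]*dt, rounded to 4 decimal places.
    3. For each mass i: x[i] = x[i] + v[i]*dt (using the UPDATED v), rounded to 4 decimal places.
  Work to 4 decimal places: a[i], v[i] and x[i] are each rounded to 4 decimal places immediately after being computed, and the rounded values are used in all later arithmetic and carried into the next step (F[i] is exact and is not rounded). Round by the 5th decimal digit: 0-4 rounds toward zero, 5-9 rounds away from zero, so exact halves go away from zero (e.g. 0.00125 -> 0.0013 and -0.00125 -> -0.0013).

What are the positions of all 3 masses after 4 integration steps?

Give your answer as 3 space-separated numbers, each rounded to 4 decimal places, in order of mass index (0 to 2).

Step 0: x=[7.0000 8.0000 13.0000] v=[0.0000 0.0000 0.0000]
Step 1: x=[6.7500 8.1250 13.0000] v=[-1.0000 0.5000 0.0000]
Step 2: x=[6.2734 8.3594 13.0078] v=[-1.9063 0.9375 0.0313]
Step 3: x=[5.6147 8.6739 13.0376] v=[-2.6348 1.2578 0.1192]
Step 4: x=[4.8347 9.0291 13.1072] v=[-3.1200 1.4209 0.2783]

Answer: 4.8347 9.0291 13.1072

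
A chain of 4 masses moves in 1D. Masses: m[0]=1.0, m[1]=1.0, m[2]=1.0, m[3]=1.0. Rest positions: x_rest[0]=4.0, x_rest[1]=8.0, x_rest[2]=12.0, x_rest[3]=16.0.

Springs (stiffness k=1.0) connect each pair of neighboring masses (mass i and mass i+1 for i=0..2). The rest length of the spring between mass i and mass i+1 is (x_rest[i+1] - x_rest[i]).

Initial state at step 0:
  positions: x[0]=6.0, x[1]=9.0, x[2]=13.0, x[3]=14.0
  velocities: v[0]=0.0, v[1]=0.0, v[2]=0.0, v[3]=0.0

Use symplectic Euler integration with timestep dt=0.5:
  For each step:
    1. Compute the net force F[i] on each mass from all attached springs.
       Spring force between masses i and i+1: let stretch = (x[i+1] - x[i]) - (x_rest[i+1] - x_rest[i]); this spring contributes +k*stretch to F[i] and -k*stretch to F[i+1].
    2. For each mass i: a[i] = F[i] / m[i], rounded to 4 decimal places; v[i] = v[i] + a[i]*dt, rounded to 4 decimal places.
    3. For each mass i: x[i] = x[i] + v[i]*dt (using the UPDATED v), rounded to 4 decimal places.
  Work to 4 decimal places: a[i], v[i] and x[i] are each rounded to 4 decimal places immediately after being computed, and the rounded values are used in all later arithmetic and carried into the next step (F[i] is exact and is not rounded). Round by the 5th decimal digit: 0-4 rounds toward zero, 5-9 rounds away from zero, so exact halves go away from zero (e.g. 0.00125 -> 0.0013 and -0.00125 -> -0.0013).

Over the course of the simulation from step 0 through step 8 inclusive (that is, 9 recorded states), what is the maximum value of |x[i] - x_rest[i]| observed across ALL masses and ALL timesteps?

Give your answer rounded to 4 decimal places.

Answer: 2.0284

Derivation:
Step 0: x=[6.0000 9.0000 13.0000 14.0000] v=[0.0000 0.0000 0.0000 0.0000]
Step 1: x=[5.7500 9.2500 12.2500 14.7500] v=[-0.5000 0.5000 -1.5000 1.5000]
Step 2: x=[5.3750 9.3750 11.3750 15.8750] v=[-0.7500 0.2500 -1.7500 2.2500]
Step 3: x=[5.0000 9.0000 11.1250 16.8750] v=[-0.7500 -0.7500 -0.5000 2.0000]
Step 4: x=[4.6250 8.1563 11.7813 17.4375] v=[-0.7500 -1.6875 1.3125 1.1250]
Step 5: x=[4.1328 7.3360 12.9454 17.5860] v=[-0.9844 -1.6407 2.3281 0.2969]
Step 6: x=[3.4414 7.1172 13.8673 17.5743] v=[-1.3828 -0.4376 1.8437 -0.0234]
Step 7: x=[2.6690 7.6670 14.0284 17.6359] v=[-1.5449 1.0996 0.3222 0.1231]
Step 8: x=[2.1461 8.5577 13.5010 17.7956] v=[-1.0459 1.7813 -1.0548 0.3194]
Max displacement = 2.0284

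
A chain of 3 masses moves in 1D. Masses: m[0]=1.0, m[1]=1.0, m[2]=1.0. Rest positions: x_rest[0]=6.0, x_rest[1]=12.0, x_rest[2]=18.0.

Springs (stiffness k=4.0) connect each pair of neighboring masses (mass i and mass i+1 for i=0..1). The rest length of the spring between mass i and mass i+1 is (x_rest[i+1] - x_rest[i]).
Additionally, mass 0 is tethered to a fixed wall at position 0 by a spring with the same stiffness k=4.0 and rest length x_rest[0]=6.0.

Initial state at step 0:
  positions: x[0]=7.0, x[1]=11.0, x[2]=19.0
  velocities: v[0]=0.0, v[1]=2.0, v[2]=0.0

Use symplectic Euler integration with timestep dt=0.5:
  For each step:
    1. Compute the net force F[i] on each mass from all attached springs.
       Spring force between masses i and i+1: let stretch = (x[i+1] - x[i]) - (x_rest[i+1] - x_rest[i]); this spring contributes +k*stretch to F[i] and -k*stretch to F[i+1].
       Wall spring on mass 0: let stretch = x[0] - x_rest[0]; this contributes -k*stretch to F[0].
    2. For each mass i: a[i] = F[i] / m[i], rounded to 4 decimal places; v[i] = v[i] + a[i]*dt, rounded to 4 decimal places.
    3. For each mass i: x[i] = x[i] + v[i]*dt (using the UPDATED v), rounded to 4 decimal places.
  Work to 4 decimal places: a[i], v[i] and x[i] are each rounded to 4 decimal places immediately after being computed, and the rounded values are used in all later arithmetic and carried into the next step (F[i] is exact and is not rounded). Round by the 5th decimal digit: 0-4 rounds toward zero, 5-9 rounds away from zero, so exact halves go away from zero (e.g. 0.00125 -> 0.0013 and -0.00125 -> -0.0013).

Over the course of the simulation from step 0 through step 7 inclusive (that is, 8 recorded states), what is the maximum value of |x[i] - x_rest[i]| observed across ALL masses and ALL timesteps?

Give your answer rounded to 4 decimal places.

Answer: 4.0000

Derivation:
Step 0: x=[7.0000 11.0000 19.0000] v=[0.0000 2.0000 0.0000]
Step 1: x=[4.0000 16.0000 17.0000] v=[-6.0000 10.0000 -4.0000]
Step 2: x=[9.0000 10.0000 20.0000] v=[10.0000 -12.0000 6.0000]
Step 3: x=[6.0000 13.0000 19.0000] v=[-6.0000 6.0000 -2.0000]
Step 4: x=[4.0000 15.0000 18.0000] v=[-4.0000 4.0000 -2.0000]
Step 5: x=[9.0000 9.0000 20.0000] v=[10.0000 -12.0000 4.0000]
Step 6: x=[5.0000 14.0000 17.0000] v=[-8.0000 10.0000 -6.0000]
Step 7: x=[5.0000 13.0000 17.0000] v=[0.0000 -2.0000 0.0000]
Max displacement = 4.0000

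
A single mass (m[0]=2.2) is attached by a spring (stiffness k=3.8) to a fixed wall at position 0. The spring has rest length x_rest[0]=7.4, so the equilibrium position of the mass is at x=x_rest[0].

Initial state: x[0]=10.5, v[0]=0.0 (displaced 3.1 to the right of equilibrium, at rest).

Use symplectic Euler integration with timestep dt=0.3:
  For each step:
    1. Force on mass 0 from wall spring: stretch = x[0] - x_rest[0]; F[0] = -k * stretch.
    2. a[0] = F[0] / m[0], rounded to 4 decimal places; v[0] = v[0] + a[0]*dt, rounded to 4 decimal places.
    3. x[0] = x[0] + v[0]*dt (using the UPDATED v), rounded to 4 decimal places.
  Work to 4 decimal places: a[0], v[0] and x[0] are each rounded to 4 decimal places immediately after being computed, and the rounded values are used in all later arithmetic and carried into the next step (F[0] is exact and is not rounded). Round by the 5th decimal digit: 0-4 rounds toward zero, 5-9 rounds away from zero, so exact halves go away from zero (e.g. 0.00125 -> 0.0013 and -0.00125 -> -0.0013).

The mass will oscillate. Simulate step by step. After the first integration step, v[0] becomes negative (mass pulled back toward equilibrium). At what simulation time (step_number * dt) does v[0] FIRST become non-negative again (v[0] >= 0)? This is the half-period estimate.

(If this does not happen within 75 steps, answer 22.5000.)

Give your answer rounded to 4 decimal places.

Step 0: x=[10.5000] v=[0.0000]
Step 1: x=[10.0181] v=[-1.6064]
Step 2: x=[9.1292] v=[-2.9631]
Step 3: x=[7.9715] v=[-3.8591]
Step 4: x=[6.7249] v=[-4.1552]
Step 5: x=[5.5833] v=[-3.8054]
Step 6: x=[4.7241] v=[-2.8640]
Step 7: x=[4.2809] v=[-1.4774]
Step 8: x=[4.3226] v=[0.1389]
First v>=0 after going negative at step 8, time=2.4000

Answer: 2.4000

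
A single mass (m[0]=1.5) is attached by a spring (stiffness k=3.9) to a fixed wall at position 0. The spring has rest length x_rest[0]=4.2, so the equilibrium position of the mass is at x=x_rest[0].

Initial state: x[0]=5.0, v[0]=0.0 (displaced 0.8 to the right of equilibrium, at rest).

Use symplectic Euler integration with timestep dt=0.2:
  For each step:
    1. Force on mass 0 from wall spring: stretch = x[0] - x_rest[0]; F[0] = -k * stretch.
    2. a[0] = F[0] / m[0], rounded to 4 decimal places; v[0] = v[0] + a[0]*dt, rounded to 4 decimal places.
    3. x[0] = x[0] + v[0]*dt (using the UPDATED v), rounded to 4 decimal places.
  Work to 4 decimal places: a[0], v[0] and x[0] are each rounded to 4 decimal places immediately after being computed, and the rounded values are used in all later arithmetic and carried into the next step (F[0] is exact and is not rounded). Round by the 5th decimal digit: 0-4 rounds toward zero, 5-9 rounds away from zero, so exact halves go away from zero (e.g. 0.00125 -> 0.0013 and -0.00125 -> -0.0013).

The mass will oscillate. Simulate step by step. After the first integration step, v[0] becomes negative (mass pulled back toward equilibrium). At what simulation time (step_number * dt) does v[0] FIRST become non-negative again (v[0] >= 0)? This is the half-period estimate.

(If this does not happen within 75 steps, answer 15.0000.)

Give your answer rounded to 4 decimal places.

Step 0: x=[5.0000] v=[0.0000]
Step 1: x=[4.9168] v=[-0.4160]
Step 2: x=[4.7591] v=[-0.7887]
Step 3: x=[4.5432] v=[-1.0794]
Step 4: x=[4.2916] v=[-1.2579]
Step 5: x=[4.0305] v=[-1.3055]
Step 6: x=[3.7870] v=[-1.2174]
Step 7: x=[3.5865] v=[-1.0026]
Step 8: x=[3.4498] v=[-0.6836]
Step 9: x=[3.3911] v=[-0.2935]
Step 10: x=[3.4165] v=[0.1271]
First v>=0 after going negative at step 10, time=2.0000

Answer: 2.0000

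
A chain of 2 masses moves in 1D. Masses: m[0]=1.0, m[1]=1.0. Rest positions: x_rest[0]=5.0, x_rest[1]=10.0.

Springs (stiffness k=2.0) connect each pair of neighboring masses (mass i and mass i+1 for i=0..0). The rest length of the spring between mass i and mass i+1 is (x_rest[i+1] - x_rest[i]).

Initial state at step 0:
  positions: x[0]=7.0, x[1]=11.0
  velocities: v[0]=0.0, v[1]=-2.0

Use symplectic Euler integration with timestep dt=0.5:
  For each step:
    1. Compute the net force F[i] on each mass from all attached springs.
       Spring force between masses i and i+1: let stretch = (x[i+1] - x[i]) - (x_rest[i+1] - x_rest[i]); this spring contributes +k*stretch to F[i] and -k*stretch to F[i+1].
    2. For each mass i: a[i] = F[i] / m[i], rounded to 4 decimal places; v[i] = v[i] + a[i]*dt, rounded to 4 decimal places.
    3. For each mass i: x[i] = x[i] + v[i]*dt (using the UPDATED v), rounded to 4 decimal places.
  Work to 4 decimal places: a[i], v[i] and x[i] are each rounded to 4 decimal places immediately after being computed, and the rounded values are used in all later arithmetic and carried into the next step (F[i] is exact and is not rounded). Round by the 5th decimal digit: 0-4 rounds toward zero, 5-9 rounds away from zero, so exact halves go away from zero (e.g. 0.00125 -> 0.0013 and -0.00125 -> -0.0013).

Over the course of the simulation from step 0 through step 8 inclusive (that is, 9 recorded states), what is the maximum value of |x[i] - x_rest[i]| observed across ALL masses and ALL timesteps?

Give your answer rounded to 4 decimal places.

Answer: 2.5000

Derivation:
Step 0: x=[7.0000 11.0000] v=[0.0000 -2.0000]
Step 1: x=[6.5000 10.5000] v=[-1.0000 -1.0000]
Step 2: x=[5.5000 10.5000] v=[-2.0000 0.0000]
Step 3: x=[4.5000 10.5000] v=[-2.0000 0.0000]
Step 4: x=[4.0000 10.0000] v=[-1.0000 -1.0000]
Step 5: x=[4.0000 9.0000] v=[0.0000 -2.0000]
Step 6: x=[4.0000 8.0000] v=[0.0000 -2.0000]
Step 7: x=[3.5000 7.5000] v=[-1.0000 -1.0000]
Step 8: x=[2.5000 7.5000] v=[-2.0000 0.0000]
Max displacement = 2.5000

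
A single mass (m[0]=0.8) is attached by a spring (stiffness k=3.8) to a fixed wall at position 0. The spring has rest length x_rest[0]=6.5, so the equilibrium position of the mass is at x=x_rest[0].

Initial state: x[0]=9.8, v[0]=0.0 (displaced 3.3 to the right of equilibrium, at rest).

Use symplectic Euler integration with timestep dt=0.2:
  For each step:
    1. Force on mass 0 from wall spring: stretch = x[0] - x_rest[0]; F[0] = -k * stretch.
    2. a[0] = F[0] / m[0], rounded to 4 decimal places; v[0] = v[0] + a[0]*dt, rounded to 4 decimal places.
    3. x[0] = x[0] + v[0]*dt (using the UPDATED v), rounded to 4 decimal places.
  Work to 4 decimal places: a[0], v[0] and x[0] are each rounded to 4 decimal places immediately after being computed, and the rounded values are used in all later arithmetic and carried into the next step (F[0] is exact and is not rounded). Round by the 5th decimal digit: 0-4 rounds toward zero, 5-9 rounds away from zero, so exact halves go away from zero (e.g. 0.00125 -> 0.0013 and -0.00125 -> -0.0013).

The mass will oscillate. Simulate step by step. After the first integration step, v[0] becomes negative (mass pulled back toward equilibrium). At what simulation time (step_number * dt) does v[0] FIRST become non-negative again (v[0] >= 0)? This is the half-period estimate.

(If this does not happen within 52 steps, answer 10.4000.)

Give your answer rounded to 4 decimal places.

Answer: 1.6000

Derivation:
Step 0: x=[9.8000] v=[0.0000]
Step 1: x=[9.1730] v=[-3.1350]
Step 2: x=[8.0381] v=[-5.6744]
Step 3: x=[6.6110] v=[-7.1356]
Step 4: x=[5.1628] v=[-7.2411]
Step 5: x=[3.9686] v=[-5.9708]
Step 6: x=[3.2554] v=[-3.5660]
Step 7: x=[3.1587] v=[-0.4836]
Step 8: x=[3.6968] v=[2.6906]
First v>=0 after going negative at step 8, time=1.6000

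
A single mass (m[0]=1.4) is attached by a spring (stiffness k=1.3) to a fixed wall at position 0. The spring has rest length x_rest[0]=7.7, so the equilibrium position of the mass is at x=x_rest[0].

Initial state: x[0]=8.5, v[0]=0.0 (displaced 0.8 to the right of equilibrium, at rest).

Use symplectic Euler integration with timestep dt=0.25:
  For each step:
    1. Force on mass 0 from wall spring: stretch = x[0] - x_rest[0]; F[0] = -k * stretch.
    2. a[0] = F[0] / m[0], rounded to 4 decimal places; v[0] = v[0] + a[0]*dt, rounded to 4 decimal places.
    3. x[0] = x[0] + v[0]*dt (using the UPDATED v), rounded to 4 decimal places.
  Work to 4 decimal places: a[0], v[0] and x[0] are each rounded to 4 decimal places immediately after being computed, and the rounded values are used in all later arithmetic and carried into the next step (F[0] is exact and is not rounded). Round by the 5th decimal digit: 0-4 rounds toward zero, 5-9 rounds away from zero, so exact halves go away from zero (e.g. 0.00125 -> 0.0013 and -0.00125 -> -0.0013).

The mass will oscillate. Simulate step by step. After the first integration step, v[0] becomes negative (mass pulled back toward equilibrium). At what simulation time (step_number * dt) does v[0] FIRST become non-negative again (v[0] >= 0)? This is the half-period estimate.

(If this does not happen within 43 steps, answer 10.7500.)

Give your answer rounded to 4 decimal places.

Step 0: x=[8.5000] v=[0.0000]
Step 1: x=[8.4536] v=[-0.1857]
Step 2: x=[8.3634] v=[-0.3607]
Step 3: x=[8.2347] v=[-0.5147]
Step 4: x=[8.0750] v=[-0.6388]
Step 5: x=[7.8935] v=[-0.7259]
Step 6: x=[7.7008] v=[-0.7708]
Step 7: x=[7.5081] v=[-0.7710]
Step 8: x=[7.3265] v=[-0.7265]
Step 9: x=[7.1666] v=[-0.6398]
Step 10: x=[7.0376] v=[-0.5160]
Step 11: x=[6.9471] v=[-0.3622]
Step 12: x=[6.9003] v=[-0.1874]
Step 13: x=[6.8999] v=[-0.0018]
Step 14: x=[6.9459] v=[0.1840]
First v>=0 after going negative at step 14, time=3.5000

Answer: 3.5000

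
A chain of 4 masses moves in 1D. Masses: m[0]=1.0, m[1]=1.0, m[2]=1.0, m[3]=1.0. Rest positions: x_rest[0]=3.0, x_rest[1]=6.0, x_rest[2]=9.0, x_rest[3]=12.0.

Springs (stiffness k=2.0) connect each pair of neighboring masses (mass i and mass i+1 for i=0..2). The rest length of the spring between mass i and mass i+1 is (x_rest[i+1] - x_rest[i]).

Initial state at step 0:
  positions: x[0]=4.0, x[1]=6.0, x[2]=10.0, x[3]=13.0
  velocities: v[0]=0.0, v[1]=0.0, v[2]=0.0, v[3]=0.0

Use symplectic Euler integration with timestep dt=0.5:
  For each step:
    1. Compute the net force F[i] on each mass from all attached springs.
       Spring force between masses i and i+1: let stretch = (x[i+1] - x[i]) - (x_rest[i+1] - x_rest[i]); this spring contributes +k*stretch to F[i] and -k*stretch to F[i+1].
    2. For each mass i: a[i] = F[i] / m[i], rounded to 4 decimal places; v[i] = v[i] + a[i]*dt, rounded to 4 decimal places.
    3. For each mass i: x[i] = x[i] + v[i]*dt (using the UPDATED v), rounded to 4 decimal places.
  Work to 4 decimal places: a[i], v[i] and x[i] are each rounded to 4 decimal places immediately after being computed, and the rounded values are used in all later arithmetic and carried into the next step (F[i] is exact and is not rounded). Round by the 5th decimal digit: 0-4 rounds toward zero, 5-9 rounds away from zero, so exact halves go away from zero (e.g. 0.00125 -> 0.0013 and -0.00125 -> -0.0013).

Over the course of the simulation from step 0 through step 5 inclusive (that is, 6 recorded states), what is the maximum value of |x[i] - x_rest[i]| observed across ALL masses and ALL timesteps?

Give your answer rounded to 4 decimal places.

Step 0: x=[4.0000 6.0000 10.0000 13.0000] v=[0.0000 0.0000 0.0000 0.0000]
Step 1: x=[3.5000 7.0000 9.5000 13.0000] v=[-1.0000 2.0000 -1.0000 0.0000]
Step 2: x=[3.2500 7.5000 9.5000 12.7500] v=[-0.5000 1.0000 0.0000 -0.5000]
Step 3: x=[3.6250 6.8750 10.1250 12.3750] v=[0.7500 -1.2500 1.2500 -0.7500]
Step 4: x=[4.1250 6.2500 10.2500 12.3750] v=[1.0000 -1.2500 0.2500 0.0000]
Step 5: x=[4.1875 6.5625 9.4375 12.8125] v=[0.1250 0.6250 -1.6250 0.8750]
Max displacement = 1.5000

Answer: 1.5000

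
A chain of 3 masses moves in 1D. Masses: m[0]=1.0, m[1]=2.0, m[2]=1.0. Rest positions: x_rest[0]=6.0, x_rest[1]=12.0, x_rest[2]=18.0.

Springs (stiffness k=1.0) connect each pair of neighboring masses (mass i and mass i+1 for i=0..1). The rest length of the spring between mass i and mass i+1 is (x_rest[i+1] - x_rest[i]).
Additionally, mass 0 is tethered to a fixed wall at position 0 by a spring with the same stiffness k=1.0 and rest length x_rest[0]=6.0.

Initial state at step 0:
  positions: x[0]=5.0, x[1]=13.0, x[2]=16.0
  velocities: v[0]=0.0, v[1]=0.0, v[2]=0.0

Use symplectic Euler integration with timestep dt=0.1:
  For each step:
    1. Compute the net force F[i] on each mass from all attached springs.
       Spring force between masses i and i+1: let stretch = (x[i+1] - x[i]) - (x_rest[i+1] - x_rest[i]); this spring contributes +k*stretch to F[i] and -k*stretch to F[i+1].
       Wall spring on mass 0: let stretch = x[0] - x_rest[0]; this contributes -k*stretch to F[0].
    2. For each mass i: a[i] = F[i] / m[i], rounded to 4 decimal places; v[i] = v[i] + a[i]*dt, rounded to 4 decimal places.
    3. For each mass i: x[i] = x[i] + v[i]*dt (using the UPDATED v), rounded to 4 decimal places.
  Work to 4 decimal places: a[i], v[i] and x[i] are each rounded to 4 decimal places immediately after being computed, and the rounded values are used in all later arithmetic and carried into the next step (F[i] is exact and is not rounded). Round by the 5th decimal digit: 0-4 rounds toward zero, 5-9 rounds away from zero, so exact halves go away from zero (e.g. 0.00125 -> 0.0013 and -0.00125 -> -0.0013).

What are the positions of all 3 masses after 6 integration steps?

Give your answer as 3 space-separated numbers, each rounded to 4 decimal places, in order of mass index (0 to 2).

Step 0: x=[5.0000 13.0000 16.0000] v=[0.0000 0.0000 0.0000]
Step 1: x=[5.0300 12.9750 16.0300] v=[0.3000 -0.2500 0.3000]
Step 2: x=[5.0892 12.9256 16.0895] v=[0.5915 -0.4945 0.5945]
Step 3: x=[5.1758 12.8528 16.1773] v=[0.8662 -0.7281 0.8781]
Step 4: x=[5.2874 12.7582 16.2919] v=[1.1163 -0.9457 1.1457]
Step 5: x=[5.4209 12.6439 16.4311] v=[1.3346 -1.1426 1.3923]
Step 6: x=[5.5724 12.5125 16.5925] v=[1.5148 -1.3144 1.6136]

Answer: 5.5724 12.5125 16.5925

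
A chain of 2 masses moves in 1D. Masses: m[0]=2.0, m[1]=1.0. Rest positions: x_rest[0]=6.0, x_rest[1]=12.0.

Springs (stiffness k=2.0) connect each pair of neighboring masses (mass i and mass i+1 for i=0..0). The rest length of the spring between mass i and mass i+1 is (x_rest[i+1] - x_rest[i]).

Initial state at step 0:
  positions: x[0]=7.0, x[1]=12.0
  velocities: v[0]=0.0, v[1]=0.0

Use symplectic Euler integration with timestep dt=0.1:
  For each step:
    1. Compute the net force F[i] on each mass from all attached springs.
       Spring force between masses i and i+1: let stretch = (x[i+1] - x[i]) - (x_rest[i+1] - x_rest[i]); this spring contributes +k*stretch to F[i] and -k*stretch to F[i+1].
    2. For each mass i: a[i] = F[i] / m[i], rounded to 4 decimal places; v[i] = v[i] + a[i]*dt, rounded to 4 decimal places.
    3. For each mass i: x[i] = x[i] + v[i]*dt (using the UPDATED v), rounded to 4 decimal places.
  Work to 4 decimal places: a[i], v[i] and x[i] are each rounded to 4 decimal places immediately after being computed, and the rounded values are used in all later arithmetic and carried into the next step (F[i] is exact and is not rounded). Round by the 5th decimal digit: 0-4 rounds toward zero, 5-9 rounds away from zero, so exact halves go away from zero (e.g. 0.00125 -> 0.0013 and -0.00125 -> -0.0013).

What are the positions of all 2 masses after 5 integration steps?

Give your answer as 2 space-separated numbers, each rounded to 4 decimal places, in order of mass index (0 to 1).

Step 0: x=[7.0000 12.0000] v=[0.0000 0.0000]
Step 1: x=[6.9900 12.0200] v=[-0.1000 0.2000]
Step 2: x=[6.9703 12.0594] v=[-0.1970 0.3940]
Step 3: x=[6.9415 12.1170] v=[-0.2881 0.5762]
Step 4: x=[6.9044 12.1911] v=[-0.3706 0.7411]
Step 5: x=[6.8602 12.2795] v=[-0.4419 0.8838]

Answer: 6.8602 12.2795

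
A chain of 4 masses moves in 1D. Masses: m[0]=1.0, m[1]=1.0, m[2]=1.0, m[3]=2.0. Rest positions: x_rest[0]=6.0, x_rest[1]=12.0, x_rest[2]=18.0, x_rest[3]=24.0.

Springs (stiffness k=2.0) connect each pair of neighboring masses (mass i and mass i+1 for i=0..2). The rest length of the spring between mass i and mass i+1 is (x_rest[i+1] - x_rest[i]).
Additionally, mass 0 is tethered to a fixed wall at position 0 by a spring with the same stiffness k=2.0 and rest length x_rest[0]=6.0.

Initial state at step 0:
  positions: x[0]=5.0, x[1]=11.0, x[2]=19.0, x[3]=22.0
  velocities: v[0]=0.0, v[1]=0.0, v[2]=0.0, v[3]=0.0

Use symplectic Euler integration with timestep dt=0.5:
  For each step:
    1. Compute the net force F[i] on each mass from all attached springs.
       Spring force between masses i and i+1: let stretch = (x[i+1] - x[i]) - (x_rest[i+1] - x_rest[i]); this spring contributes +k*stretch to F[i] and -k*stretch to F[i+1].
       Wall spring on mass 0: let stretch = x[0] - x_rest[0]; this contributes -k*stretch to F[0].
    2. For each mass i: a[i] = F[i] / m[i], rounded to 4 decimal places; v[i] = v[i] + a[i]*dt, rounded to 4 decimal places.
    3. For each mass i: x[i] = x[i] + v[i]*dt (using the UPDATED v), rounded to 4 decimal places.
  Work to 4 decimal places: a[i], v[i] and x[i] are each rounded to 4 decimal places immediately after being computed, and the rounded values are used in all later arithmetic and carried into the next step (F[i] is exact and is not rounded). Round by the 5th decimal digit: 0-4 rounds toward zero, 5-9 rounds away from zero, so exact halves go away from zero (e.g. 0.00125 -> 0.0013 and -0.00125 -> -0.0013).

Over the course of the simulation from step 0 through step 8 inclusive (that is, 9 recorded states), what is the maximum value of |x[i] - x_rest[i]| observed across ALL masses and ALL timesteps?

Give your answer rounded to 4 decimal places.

Step 0: x=[5.0000 11.0000 19.0000 22.0000] v=[0.0000 0.0000 0.0000 0.0000]
Step 1: x=[5.5000 12.0000 16.5000 22.7500] v=[1.0000 2.0000 -5.0000 1.5000]
Step 2: x=[6.5000 12.0000 14.8750 23.4375] v=[2.0000 0.0000 -3.2500 1.3750]
Step 3: x=[7.0000 10.6875 16.0938 23.4844] v=[1.0000 -2.6250 2.4375 0.0938]
Step 4: x=[5.8438 10.2344 18.3047 23.1837] v=[-2.3125 -0.9062 4.4218 -0.6015]
Step 5: x=[3.9610 11.6212 18.9200 23.1632] v=[-3.7657 2.7735 1.2305 -0.0410]
Step 6: x=[3.9278 12.8273 18.0075 23.5819] v=[-0.0665 2.4121 -1.8251 0.8374]
Step 7: x=[6.3804 12.1737 17.2921 24.1070] v=[4.9052 -1.3072 -1.4309 1.0502]
Step 8: x=[8.5395 11.1827 17.4249 24.4284] v=[4.3181 -1.9821 0.2656 0.6428]
Max displacement = 3.1250

Answer: 3.1250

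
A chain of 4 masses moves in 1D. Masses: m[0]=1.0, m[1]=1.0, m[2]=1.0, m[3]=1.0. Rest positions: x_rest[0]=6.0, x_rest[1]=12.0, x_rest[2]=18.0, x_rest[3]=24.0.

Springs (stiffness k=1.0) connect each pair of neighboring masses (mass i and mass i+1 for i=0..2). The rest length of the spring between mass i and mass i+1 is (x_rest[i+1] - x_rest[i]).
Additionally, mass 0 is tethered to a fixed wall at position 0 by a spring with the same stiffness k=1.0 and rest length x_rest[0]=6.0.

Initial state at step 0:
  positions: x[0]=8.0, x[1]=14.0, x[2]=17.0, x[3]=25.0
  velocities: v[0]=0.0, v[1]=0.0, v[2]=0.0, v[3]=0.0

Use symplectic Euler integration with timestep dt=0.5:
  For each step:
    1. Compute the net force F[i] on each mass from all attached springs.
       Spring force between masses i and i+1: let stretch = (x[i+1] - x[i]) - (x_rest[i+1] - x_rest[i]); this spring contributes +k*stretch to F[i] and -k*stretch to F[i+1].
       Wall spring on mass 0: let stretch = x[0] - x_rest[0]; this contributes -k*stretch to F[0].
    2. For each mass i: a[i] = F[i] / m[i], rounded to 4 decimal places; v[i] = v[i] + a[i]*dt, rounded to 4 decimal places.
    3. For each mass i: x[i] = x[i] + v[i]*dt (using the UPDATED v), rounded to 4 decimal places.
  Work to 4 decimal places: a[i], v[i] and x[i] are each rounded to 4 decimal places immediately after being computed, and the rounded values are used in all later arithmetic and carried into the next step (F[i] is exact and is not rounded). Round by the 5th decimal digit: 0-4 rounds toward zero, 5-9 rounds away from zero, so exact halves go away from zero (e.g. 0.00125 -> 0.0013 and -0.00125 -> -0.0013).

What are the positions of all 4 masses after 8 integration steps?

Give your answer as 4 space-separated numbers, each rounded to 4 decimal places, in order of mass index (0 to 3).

Step 0: x=[8.0000 14.0000 17.0000 25.0000] v=[0.0000 0.0000 0.0000 0.0000]
Step 1: x=[7.5000 13.2500 18.2500 24.5000] v=[-1.0000 -1.5000 2.5000 -1.0000]
Step 2: x=[6.5625 12.3125 19.8125 23.9375] v=[-1.8750 -1.8750 3.1250 -1.1250]
Step 3: x=[5.4219 11.8125 20.5313 23.8438] v=[-2.2813 -1.0000 1.4375 -0.1875]
Step 4: x=[4.5234 11.8946 19.8985 24.4220] v=[-1.7970 0.1641 -1.2657 1.1563]
Step 5: x=[4.3369 12.1349 18.3956 25.3693] v=[-0.3731 0.4805 -3.0059 1.8946]
Step 6: x=[5.0157 11.9908 17.0709 26.0732] v=[1.3575 -0.2882 -2.6494 1.4078]
Step 7: x=[6.1843 11.3730 16.7268 26.0265] v=[2.3372 -1.2357 -0.6883 -0.0934]
Step 8: x=[7.1040 10.7964 17.3692 25.1549] v=[1.8394 -1.1532 1.2847 -1.7433]

Answer: 7.1040 10.7964 17.3692 25.1549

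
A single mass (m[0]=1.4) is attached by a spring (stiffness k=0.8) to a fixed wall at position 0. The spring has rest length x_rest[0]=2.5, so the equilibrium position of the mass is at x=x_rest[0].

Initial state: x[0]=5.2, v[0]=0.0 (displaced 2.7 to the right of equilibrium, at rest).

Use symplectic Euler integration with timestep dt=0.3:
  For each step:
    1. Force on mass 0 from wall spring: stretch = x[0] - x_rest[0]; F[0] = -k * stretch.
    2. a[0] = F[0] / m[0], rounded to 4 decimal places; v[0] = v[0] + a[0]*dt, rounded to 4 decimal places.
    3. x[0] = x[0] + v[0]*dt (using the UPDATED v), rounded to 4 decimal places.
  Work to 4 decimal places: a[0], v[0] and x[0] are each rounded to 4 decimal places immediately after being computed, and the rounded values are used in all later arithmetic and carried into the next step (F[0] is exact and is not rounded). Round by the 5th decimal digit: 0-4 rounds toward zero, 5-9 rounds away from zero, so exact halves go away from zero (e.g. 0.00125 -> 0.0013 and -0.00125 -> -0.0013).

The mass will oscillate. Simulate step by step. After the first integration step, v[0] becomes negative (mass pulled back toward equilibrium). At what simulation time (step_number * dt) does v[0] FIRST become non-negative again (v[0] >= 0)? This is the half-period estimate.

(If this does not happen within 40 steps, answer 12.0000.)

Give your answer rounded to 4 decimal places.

Step 0: x=[5.2000] v=[0.0000]
Step 1: x=[5.0611] v=[-0.4629]
Step 2: x=[4.7905] v=[-0.9020]
Step 3: x=[4.4021] v=[-1.2947]
Step 4: x=[3.9159] v=[-1.6208]
Step 5: x=[3.3569] v=[-1.8635]
Step 6: x=[2.7538] v=[-2.0104]
Step 7: x=[2.1376] v=[-2.0539]
Step 8: x=[1.5401] v=[-1.9918]
Step 9: x=[0.9919] v=[-1.8273]
Step 10: x=[0.5213] v=[-1.5688]
Step 11: x=[0.1524] v=[-1.2296]
Step 12: x=[-0.0958] v=[-0.8272]
Step 13: x=[-0.2105] v=[-0.3822]
Step 14: x=[-0.1858] v=[0.0825]
First v>=0 after going negative at step 14, time=4.2000

Answer: 4.2000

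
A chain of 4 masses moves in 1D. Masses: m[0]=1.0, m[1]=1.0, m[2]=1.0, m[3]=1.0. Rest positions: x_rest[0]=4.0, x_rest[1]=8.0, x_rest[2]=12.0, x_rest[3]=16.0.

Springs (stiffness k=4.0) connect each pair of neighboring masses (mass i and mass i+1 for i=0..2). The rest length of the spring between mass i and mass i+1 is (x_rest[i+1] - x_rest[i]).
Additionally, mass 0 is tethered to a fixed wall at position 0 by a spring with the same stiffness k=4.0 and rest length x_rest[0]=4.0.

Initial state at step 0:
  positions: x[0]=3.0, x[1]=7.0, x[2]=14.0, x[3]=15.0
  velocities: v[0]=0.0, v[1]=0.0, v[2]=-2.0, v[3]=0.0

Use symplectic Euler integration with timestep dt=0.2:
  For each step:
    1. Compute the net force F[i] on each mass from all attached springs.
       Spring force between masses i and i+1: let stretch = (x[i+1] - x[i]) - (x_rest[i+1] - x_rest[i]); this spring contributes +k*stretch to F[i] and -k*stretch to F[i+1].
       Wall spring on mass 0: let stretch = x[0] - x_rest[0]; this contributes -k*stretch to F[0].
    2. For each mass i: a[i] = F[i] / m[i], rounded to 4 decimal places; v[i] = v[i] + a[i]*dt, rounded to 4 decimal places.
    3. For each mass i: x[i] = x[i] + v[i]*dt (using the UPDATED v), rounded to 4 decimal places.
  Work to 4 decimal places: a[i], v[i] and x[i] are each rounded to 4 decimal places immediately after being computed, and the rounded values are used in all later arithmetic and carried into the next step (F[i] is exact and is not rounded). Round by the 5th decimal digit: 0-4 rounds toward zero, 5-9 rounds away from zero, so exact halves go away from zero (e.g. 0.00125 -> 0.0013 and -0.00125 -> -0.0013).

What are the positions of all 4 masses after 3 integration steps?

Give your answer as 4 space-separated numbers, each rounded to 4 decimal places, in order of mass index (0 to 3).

Step 0: x=[3.0000 7.0000 14.0000 15.0000] v=[0.0000 0.0000 -2.0000 0.0000]
Step 1: x=[3.1600 7.4800 12.6400 15.4800] v=[0.8000 2.4000 -6.8000 2.4000]
Step 2: x=[3.5056 8.0944 10.9088 16.1456] v=[1.7280 3.0720 -8.6560 3.3280]
Step 3: x=[4.0245 8.4249 9.5652 16.6133] v=[2.5946 1.6525 -6.7181 2.3386]

Answer: 4.0245 8.4249 9.5652 16.6133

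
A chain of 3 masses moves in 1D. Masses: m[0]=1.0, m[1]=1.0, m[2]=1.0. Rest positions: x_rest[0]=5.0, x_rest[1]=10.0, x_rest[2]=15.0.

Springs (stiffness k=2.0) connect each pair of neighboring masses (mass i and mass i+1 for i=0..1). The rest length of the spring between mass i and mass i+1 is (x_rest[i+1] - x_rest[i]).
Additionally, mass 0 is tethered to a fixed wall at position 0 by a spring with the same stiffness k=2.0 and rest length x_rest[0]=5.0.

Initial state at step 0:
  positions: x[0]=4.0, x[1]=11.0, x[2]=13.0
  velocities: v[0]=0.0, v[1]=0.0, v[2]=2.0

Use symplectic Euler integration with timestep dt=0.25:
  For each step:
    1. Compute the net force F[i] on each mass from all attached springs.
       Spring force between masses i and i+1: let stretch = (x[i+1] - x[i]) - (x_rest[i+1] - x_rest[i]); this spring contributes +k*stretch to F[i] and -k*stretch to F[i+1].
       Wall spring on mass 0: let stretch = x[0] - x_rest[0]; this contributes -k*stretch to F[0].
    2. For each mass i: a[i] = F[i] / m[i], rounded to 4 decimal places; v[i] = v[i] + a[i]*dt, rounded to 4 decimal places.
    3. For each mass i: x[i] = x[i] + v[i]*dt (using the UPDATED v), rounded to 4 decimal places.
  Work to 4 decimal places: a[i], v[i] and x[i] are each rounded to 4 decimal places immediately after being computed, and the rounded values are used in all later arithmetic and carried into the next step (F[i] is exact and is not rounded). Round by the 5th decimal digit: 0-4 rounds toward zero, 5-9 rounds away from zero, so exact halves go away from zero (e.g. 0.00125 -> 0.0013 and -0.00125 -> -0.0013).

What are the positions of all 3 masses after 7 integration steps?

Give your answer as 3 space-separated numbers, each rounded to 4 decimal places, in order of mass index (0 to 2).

Answer: 4.6044 11.1329 16.4865

Derivation:
Step 0: x=[4.0000 11.0000 13.0000] v=[0.0000 0.0000 2.0000]
Step 1: x=[4.3750 10.3750 13.8750] v=[1.5000 -2.5000 3.5000]
Step 2: x=[4.9531 9.4375 14.9375] v=[2.3125 -3.7500 4.2500]
Step 3: x=[5.4727 8.6270 15.9375] v=[2.0782 -3.2422 4.0000]
Step 4: x=[5.7025 8.3360 16.6487] v=[0.9190 -1.1641 2.8448]
Step 5: x=[5.5486 8.7549 16.9458] v=[-0.6155 1.6755 1.1885]
Step 6: x=[5.1019 9.7969 16.8441] v=[-1.7867 4.1678 -0.4070]
Step 7: x=[4.6044 11.1329 16.4865] v=[-1.9902 5.3439 -1.4306]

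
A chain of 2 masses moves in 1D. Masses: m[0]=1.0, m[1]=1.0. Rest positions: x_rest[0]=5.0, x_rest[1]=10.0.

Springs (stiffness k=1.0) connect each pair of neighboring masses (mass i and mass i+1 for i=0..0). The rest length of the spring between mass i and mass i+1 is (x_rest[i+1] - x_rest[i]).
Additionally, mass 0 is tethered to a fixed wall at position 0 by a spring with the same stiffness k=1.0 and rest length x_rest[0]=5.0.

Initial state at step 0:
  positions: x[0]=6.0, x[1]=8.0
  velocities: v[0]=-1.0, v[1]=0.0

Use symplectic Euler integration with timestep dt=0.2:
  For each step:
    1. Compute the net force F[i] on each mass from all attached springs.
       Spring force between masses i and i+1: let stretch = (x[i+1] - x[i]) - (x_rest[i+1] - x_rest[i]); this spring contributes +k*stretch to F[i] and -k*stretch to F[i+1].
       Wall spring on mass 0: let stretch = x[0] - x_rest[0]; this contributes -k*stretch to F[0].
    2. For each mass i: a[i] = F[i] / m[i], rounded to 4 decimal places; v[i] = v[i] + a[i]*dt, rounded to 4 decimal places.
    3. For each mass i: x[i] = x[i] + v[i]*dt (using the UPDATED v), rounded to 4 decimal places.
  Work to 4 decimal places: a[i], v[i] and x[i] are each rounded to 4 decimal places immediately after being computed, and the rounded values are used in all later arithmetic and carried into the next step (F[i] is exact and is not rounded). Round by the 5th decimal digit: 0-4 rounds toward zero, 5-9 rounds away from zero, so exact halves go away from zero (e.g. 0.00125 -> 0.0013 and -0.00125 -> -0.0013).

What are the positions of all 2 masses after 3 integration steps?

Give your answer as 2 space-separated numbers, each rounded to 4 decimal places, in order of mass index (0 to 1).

Answer: 4.5885 8.6341

Derivation:
Step 0: x=[6.0000 8.0000] v=[-1.0000 0.0000]
Step 1: x=[5.6400 8.1200] v=[-1.8000 0.6000]
Step 2: x=[5.1536 8.3408] v=[-2.4320 1.1040]
Step 3: x=[4.5885 8.6341] v=[-2.8253 1.4666]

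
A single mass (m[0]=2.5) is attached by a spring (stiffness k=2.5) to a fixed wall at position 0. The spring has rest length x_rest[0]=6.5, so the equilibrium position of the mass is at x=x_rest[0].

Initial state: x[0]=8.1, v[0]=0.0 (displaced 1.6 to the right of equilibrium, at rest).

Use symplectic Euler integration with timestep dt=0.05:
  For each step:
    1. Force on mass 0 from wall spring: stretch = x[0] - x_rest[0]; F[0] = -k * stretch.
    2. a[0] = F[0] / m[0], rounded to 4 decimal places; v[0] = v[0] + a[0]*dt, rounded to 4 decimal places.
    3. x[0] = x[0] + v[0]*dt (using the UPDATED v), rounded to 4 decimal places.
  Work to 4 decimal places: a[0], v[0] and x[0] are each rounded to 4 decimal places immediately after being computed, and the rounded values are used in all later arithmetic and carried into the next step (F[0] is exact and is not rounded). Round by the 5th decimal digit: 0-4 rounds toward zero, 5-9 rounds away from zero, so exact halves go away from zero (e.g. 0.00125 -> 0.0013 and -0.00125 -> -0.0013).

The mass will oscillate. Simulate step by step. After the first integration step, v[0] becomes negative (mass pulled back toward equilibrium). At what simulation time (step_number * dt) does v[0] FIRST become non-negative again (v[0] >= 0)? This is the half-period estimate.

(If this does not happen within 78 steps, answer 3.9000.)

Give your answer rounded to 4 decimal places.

Step 0: x=[8.1000] v=[0.0000]
Step 1: x=[8.0960] v=[-0.0800]
Step 2: x=[8.0880] v=[-0.1598]
Step 3: x=[8.0760] v=[-0.2392]
Step 4: x=[8.0601] v=[-0.3180]
Step 5: x=[8.0403] v=[-0.3960]
Step 6: x=[8.0167] v=[-0.4730]
Step 7: x=[7.9893] v=[-0.5488]
Step 8: x=[7.9581] v=[-0.6233]
Step 9: x=[7.9233] v=[-0.6962]
Step 10: x=[7.8849] v=[-0.7674]
Step 11: x=[7.8431] v=[-0.8366]
Step 12: x=[7.7979] v=[-0.9038]
Step 13: x=[7.7495] v=[-0.9687]
Step 14: x=[7.6979] v=[-1.0312]
Step 15: x=[7.6433] v=[-1.0911]
Step 16: x=[7.5859] v=[-1.1483]
Step 17: x=[7.5258] v=[-1.2026]
Step 18: x=[7.4631] v=[-1.2539]
Step 19: x=[7.3980] v=[-1.3021]
Step 20: x=[7.3307] v=[-1.3470]
Step 21: x=[7.2613] v=[-1.3885]
Step 22: x=[7.1900] v=[-1.4266]
Step 23: x=[7.1169] v=[-1.4611]
Step 24: x=[7.0423] v=[-1.4919]
Step 25: x=[6.9664] v=[-1.5190]
Step 26: x=[6.8893] v=[-1.5423]
Step 27: x=[6.8112] v=[-1.5618]
Step 28: x=[6.7323] v=[-1.5774]
Step 29: x=[6.6529] v=[-1.5890]
Step 30: x=[6.5731] v=[-1.5966]
Step 31: x=[6.4931] v=[-1.6003]
Step 32: x=[6.4131] v=[-1.6000]
Step 33: x=[6.3333] v=[-1.5957]
Step 34: x=[6.2539] v=[-1.5874]
Step 35: x=[6.1751] v=[-1.5751]
Step 36: x=[6.0972] v=[-1.5589]
Step 37: x=[6.0203] v=[-1.5388]
Step 38: x=[5.9446] v=[-1.5148]
Step 39: x=[5.8703] v=[-1.4870]
Step 40: x=[5.7975] v=[-1.4555]
Step 41: x=[5.7265] v=[-1.4204]
Step 42: x=[5.6574] v=[-1.3817]
Step 43: x=[5.5904] v=[-1.3396]
Step 44: x=[5.5257] v=[-1.2941]
Step 45: x=[5.4634] v=[-1.2454]
Step 46: x=[5.4037] v=[-1.1936]
Step 47: x=[5.3468] v=[-1.1388]
Step 48: x=[5.2927] v=[-1.0811]
Step 49: x=[5.2417] v=[-1.0207]
Step 50: x=[5.1938] v=[-0.9578]
Step 51: x=[5.1492] v=[-0.8925]
Step 52: x=[5.1080] v=[-0.8250]
Step 53: x=[5.0702] v=[-0.7554]
Step 54: x=[5.0360] v=[-0.6839]
Step 55: x=[5.0055] v=[-0.6107]
Step 56: x=[4.9787] v=[-0.5360]
Step 57: x=[4.9557] v=[-0.4599]
Step 58: x=[4.9366] v=[-0.3827]
Step 59: x=[4.9214] v=[-0.3045]
Step 60: x=[4.9101] v=[-0.2256]
Step 61: x=[4.9028] v=[-0.1461]
Step 62: x=[4.8995] v=[-0.0662]
Step 63: x=[4.9002] v=[0.0138]
First v>=0 after going negative at step 63, time=3.1500

Answer: 3.1500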